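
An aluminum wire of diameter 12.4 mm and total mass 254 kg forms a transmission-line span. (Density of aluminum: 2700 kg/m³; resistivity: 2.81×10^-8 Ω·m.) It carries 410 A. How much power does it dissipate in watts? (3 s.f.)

30500 W

A = π(d/2)² = π(6.2000e-03 m)² = 1.2076e-04 m²
L = m/(density·A) = 254/(2700×1.2076e-04) = 779 m
R = ρL/A = (2.81×10^-8)(779)/(1.2076e-04) = 0.1813 Ω
P = I²R = (410)² × 0.1813 = 30500 W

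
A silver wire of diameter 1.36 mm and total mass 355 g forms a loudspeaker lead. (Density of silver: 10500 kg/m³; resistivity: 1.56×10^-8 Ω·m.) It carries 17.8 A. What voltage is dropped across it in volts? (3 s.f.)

A = π(d/2)² = π(6.8000e-04 m)² = 1.4527e-06 m²
L = m/(density·A) = 0.355/(10500×1.4527e-06) = 23.27 m
R = ρL/A = (1.56×10^-8)(23.27)/(1.4527e-06) = 0.2499 Ω
V = IR = 17.8 × 0.2499 = 4.45 V

4.45 V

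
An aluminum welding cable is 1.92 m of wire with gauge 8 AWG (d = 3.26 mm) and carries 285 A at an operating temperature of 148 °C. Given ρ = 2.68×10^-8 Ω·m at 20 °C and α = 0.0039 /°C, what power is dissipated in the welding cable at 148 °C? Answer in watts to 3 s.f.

A = π(3.26/2 mm)² = π(1.6300e-03 m)² = 8.347e-06 m²
R₍20₎ = ρL/A = (2.68×10^-8)(1.92)/(8.347e-06) = 0.006165 Ω
R₍148₎ = R₍20₎(1 + αΔT) = 0.006165 × (1 + 0.0039×128) = 0.009242 Ω
P = I²R = (285)² × 0.009242 = 751 W

751 W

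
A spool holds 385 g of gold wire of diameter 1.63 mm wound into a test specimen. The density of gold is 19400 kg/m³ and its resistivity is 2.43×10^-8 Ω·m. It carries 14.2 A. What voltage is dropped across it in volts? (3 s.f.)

A = π(d/2)² = π(8.1500e-04 m)² = 2.0867e-06 m²
L = m/(density·A) = 0.385/(19400×2.0867e-06) = 9.51 m
R = ρL/A = (2.43×10^-8)(9.51)/(2.0867e-06) = 0.1107 Ω
V = IR = 14.2 × 0.1107 = 1.57 V

1.57 V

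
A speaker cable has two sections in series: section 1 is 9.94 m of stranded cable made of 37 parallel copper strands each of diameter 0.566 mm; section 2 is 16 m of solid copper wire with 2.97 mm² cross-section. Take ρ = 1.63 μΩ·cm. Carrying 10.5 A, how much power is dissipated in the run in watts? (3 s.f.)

11.6 W

ρ = 1.63 μΩ·cm = 1.63×10^-8 Ω·m
Section 1: A_strand = π(2.8300e-04)² = 2.516e-07 m²; R₁ = ρL/(N·A_s) = (1.63×10^-8)(9.94)/(37×2.516e-07) = 0.0174 Ω
Section 2: A = 2.97 mm² = 2.970e-06 m²
R₂ = (1.63×10^-8)(16)/(2.970e-06) = 0.08781 Ω
R = R₁ + R₂ = 0.1052 Ω
P = I²R = (10.5)² × 0.1052 = 11.6 W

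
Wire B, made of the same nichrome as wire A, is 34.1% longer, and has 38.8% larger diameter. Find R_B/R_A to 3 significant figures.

R ∝ L/d², so R_B/R_A = (1 + 34.1/100) × (1 + 38.8/100)⁻²
= 1.341 × 0.5191 = 0.696

0.696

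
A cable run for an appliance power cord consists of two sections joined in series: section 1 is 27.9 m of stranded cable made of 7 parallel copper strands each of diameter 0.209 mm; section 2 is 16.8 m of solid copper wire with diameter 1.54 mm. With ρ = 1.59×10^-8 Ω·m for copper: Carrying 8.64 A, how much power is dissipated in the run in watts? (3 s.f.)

Section 1: A_strand = π(1.0450e-04)² = 3.431e-08 m²; R₁ = ρL/(N·A_s) = (1.59×10^-8)(27.9)/(7×3.431e-08) = 1.847 Ω
Section 2: A = π(d/2)² = π(7.7000e-04 m)² = 1.863e-06 m²
R₂ = (1.59×10^-8)(16.8)/(1.863e-06) = 0.1434 Ω
R = R₁ + R₂ = 1.991 Ω
P = I²R = (8.64)² × 1.991 = 149 W

149 W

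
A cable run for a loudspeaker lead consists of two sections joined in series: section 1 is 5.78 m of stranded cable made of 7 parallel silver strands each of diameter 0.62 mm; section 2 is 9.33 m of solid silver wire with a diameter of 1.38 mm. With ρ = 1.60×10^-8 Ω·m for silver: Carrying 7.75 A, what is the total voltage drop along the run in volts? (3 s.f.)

1.11 V

Section 1: A_strand = π(3.1000e-04)² = 3.019e-07 m²; R₁ = ρL/(N·A_s) = (1.60×10^-8)(5.78)/(7×3.019e-07) = 0.04376 Ω
Section 2: A = π(d/2)² = π(6.9000e-04 m)² = 1.496e-06 m²
R₂ = (1.60×10^-8)(9.33)/(1.496e-06) = 0.09981 Ω
R = R₁ + R₂ = 0.1436 Ω
V = IR = 7.75 × 0.1436 = 1.11 V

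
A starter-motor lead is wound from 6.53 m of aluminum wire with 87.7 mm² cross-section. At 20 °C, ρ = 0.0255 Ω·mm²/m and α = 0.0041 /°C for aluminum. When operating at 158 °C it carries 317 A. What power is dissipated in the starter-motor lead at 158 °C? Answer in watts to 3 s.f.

ρ = 0.0255 Ω·mm²/m = 2.55×10^-8 Ω·m
A = 87.7 mm² = 8.770e-05 m²
R₍20₎ = ρL/A = (2.55×10^-8)(6.53)/(8.770e-05) = 0.001899 Ω
R₍158₎ = R₍20₎(1 + αΔT) = 0.001899 × (1 + 0.0041×138) = 0.002973 Ω
P = I²R = (317)² × 0.002973 = 299 W

299 W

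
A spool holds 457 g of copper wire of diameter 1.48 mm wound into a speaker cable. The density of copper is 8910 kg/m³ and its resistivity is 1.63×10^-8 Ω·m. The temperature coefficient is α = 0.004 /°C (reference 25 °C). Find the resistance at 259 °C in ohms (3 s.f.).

0.547 Ω

A = π(d/2)² = π(7.4000e-04 m)² = 1.7203e-06 m²
L = m/(density·A) = 0.457/(8910×1.7203e-06) = 29.81 m
R = ρL/A = (1.63×10^-8)(29.81)/(1.7203e-06) = 0.2825 Ω
R(259 °C) = 0.2825 × (1 + 0.004×234) = 0.547 Ω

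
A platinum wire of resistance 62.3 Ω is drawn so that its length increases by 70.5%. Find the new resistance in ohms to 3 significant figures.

k = 1 + 70.5/100 = 1.705; volume constant ⇒ A' = A/k, so R' = k²R.
R' = 2.907 × 62.3 = 181 Ω

181 Ω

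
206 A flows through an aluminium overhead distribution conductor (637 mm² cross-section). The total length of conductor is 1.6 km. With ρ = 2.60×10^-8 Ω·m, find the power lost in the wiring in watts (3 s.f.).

2770 W

A = 637 mm² = 6.370e-04 m²
R = ρL/A = (2.60×10^-8)(1600)/(6.370e-04) = 0.06531 Ω
P = I²R = (206)² × 0.06531 = 2770 W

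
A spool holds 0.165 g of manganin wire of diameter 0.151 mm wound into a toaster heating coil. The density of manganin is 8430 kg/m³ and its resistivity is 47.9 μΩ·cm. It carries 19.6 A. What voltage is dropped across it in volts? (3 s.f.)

ρ = 47.9 μΩ·cm = 4.79×10^-7 Ω·m
A = π(d/2)² = π(7.5500e-05 m)² = 1.7908e-08 m²
L = m/(density·A) = 1.650×10^-4/(8430×1.7908e-08) = 1.093 m
R = ρL/A = (4.79×10^-7)(1.093)/(1.7908e-08) = 29.24 Ω
V = IR = 19.6 × 29.24 = 573 V

573 V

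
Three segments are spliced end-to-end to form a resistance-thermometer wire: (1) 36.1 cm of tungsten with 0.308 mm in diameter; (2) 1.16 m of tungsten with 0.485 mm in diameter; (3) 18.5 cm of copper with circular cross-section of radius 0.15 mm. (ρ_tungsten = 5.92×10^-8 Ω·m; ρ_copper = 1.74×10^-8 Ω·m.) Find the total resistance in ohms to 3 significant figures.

0.704 Ω

Seg 1: A = π(d/2)² = π(1.5400e-04 m)² = 7.451e-08 m²
R_1 = (5.92×10^-8)(0.361)/(7.451e-08) = 0.2868 Ω
Seg 2: A = π(d/2)² = π(2.4250e-04 m)² = 1.847e-07 m²
R_2 = (5.92×10^-8)(1.16)/(1.847e-07) = 0.3717 Ω
Seg 3: A = πr² = π(1.5000e-04 m)² = 7.069e-08 m²
R_3 = (1.74×10^-8)(0.185)/(7.069e-08) = 0.04554 Ω
R_total = R_1 + R_2 + R_3 = 0.704 Ω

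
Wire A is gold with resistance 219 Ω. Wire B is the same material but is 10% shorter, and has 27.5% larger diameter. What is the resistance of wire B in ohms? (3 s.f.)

R ∝ L/d², so R_B/R_A = (1 − 10/100) × (1 + 27.5/100)⁻²
= 0.9 × 0.6151 = 0.5536
R_B = 0.5536 × 219 = 121 Ω

121 Ω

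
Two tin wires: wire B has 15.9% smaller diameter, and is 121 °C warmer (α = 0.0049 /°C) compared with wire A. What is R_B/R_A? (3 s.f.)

R ∝ ρL/d² with ρ ∝ (1+αΔT), so R_B/R_A = (1 − 15.9/100)⁻² × (1 + 0.0049×121)
= 1.414 × 1.593 = 2.25

2.25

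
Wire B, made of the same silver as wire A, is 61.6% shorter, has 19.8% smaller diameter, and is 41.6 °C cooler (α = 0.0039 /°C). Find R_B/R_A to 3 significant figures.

R ∝ ρL/d² with ρ ∝ (1+αΔT), so R_B/R_A = (1 − 61.6/100) × (1 − 19.8/100)⁻² × (1 − 0.0039×41.6)
= 0.384 × 1.555 × 0.8378 = 0.500

0.500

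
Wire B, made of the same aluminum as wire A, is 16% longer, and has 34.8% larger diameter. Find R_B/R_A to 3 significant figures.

R ∝ L/d², so R_B/R_A = (1 + 16/100) × (1 + 34.8/100)⁻²
= 1.16 × 0.5503 = 0.638

0.638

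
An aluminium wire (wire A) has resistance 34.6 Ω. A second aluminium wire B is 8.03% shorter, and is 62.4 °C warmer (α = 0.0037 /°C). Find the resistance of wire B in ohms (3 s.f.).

39.2 Ω

R ∝ ρL/d² with ρ ∝ (1+αΔT), so R_B/R_A = (1 − 8.03/100) × (1 + 0.0037×62.4)
= 0.9197 × 1.231 = 1.132
R_B = 1.132 × 34.6 = 39.2 Ω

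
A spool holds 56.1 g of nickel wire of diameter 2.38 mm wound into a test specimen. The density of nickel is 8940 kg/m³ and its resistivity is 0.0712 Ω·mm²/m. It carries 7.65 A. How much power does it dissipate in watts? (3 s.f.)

ρ = 0.0712 Ω·mm²/m = 7.12×10^-8 Ω·m
A = π(d/2)² = π(1.1900e-03 m)² = 4.4488e-06 m²
L = m/(density·A) = 0.0561/(8940×4.4488e-06) = 1.411 m
R = ρL/A = (7.12×10^-8)(1.411)/(4.4488e-06) = 0.02257 Ω
P = I²R = (7.65)² × 0.02257 = 1.32 W

1.32 W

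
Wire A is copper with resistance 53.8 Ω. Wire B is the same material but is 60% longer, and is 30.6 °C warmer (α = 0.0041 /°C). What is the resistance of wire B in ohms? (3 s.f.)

R ∝ ρL/d² with ρ ∝ (1+αΔT), so R_B/R_A = (1 + 60/100) × (1 + 0.0041×30.6)
= 1.6 × 1.125 = 1.801
R_B = 1.801 × 53.8 = 96.9 Ω

96.9 Ω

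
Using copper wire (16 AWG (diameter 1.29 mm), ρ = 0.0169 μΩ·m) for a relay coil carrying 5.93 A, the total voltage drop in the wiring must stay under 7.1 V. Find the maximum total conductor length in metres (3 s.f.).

ρ = 0.0169 μΩ·m = 1.69×10^-8 Ω·m
A = π(1.29/2 mm)² = π(6.4500e-04 m)² = 1.307e-06 m²
L_max = V_max·A/(1·ρI) = (7.1)(1.307e-06)/(1.69×10^-8×5.93) = 92.6 m

92.6 m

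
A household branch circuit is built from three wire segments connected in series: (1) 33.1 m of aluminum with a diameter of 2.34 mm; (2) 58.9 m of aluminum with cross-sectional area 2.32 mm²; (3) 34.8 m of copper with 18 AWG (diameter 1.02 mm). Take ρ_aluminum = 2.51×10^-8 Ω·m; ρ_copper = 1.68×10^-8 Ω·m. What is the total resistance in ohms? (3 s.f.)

1.55 Ω

Seg 1: A = π(d/2)² = π(1.1700e-03 m)² = 4.301e-06 m²
R_1 = (2.51×10^-8)(33.1)/(4.301e-06) = 0.1932 Ω
Seg 2: A = 2.32 mm² = 2.320e-06 m²
R_2 = (2.51×10^-8)(58.9)/(2.320e-06) = 0.6372 Ω
Seg 3: A = π(1.02/2 mm)² = π(5.1000e-04 m)² = 8.171e-07 m²
R_3 = (1.68×10^-8)(34.8)/(8.171e-07) = 0.7155 Ω
R_total = R_1 + R_2 + R_3 = 1.55 Ω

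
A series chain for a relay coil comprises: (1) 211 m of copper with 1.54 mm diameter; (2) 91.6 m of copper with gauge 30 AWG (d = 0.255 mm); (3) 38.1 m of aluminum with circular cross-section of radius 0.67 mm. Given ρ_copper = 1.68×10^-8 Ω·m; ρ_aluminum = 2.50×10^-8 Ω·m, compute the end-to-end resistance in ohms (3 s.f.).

Seg 1: A = π(d/2)² = π(7.7000e-04 m)² = 1.863e-06 m²
R_1 = (1.68×10^-8)(211)/(1.863e-06) = 1.903 Ω
Seg 2: A = π(0.255/2 mm)² = π(1.2750e-04 m)² = 5.107e-08 m²
R_2 = (1.68×10^-8)(91.6)/(5.107e-08) = 30.13 Ω
Seg 3: A = πr² = π(6.7000e-04 m)² = 1.410e-06 m²
R_3 = (2.50×10^-8)(38.1)/(1.410e-06) = 0.6754 Ω
R_total = R_1 + R_2 + R_3 = 32.7 Ω

32.7 Ω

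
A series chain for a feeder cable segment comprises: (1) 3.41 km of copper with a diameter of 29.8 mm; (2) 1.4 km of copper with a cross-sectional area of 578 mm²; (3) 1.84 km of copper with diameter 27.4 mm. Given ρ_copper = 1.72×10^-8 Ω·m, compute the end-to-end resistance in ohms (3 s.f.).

0.179 Ω

Seg 1: A = π(d/2)² = π(1.4900e-02 m)² = 6.975e-04 m²
R_1 = (1.72×10^-8)(3410)/(6.975e-04) = 0.08409 Ω
Seg 2: A = 578 mm² = 5.780e-04 m²
R_2 = (1.72×10^-8)(1400)/(5.780e-04) = 0.04166 Ω
Seg 3: A = π(d/2)² = π(1.3700e-02 m)² = 5.896e-04 m²
R_3 = (1.72×10^-8)(1840)/(5.896e-04) = 0.05367 Ω
R_total = R_1 + R_2 + R_3 = 0.179 Ω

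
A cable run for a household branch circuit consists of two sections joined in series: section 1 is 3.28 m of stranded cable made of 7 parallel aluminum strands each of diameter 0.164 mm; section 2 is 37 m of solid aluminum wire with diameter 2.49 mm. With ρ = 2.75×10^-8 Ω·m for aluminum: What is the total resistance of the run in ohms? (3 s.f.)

0.819 Ω

Section 1: A_strand = π(8.2000e-05)² = 2.112e-08 m²; R₁ = ρL/(N·A_s) = (2.75×10^-8)(3.28)/(7×2.112e-08) = 0.61 Ω
Section 2: A = π(d/2)² = π(1.2450e-03 m)² = 4.870e-06 m²
R₂ = (2.75×10^-8)(37)/(4.870e-06) = 0.209 Ω
R = R₁ + R₂ = 0.819 Ω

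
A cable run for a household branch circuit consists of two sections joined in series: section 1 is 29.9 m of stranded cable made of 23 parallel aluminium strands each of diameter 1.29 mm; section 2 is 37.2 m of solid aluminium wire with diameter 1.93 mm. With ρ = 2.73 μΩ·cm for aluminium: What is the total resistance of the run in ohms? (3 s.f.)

ρ = 2.73 μΩ·cm = 2.73×10^-8 Ω·m
Section 1: A_strand = π(6.4500e-04)² = 1.307e-06 m²; R₁ = ρL/(N·A_s) = (2.73×10^-8)(29.9)/(23×1.307e-06) = 0.02715 Ω
Section 2: A = π(d/2)² = π(9.6500e-04 m)² = 2.926e-06 m²
R₂ = (2.73×10^-8)(37.2)/(2.926e-06) = 0.3471 Ω
R = R₁ + R₂ = 0.374 Ω

0.374 Ω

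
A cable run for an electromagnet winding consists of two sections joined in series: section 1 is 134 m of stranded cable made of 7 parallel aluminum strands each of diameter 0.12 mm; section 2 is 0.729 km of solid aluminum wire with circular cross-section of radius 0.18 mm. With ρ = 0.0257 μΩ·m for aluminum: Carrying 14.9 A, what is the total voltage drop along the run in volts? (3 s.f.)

3390 V

ρ = 0.0257 μΩ·m = 2.57×10^-8 Ω·m
Section 1: A_strand = π(6.0000e-05)² = 1.131e-08 m²; R₁ = ρL/(N·A_s) = (2.57×10^-8)(134)/(7×1.131e-08) = 43.5 Ω
Section 2: A = πr² = π(1.8000e-04 m)² = 1.018e-07 m²
R₂ = (2.57×10^-8)(729)/(1.018e-07) = 184.1 Ω
R = R₁ + R₂ = 227.6 Ω
V = IR = 14.9 × 227.6 = 3390 V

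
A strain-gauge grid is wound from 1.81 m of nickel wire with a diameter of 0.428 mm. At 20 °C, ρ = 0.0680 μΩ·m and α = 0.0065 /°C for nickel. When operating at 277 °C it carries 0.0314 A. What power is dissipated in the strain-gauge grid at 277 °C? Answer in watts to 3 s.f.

ρ = 0.0680 μΩ·m = 6.80×10^-8 Ω·m
A = π(d/2)² = π(2.1400e-04 m)² = 1.439e-07 m²
R₍20₎ = ρL/A = (6.80×10^-8)(1.81)/(1.439e-07) = 0.8555 Ω
R₍277₎ = R₍20₎(1 + αΔT) = 0.8555 × (1 + 0.0065×257) = 2.285 Ω
P = I²R = (0.0314)² × 2.285 = 0.00225 W

0.00225 W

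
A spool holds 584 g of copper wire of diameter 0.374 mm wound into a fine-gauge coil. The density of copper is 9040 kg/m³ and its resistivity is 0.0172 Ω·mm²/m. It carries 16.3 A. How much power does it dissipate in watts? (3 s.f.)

24500 W

ρ = 0.0172 Ω·mm²/m = 1.72×10^-8 Ω·m
A = π(d/2)² = π(1.8700e-04 m)² = 1.0986e-07 m²
L = m/(density·A) = 0.584/(9040×1.0986e-07) = 588 m
R = ρL/A = (1.72×10^-8)(588)/(1.0986e-07) = 92.07 Ω
P = I²R = (16.3)² × 92.07 = 24500 W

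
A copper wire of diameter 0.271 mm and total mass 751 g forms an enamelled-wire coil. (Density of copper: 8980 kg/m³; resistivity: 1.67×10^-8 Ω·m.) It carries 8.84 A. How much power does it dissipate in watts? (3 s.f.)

32800 W

A = π(d/2)² = π(1.3550e-04 m)² = 5.7680e-08 m²
L = m/(density·A) = 0.751/(8980×5.7680e-08) = 1450 m
R = ρL/A = (1.67×10^-8)(1450)/(5.7680e-08) = 419.8 Ω
P = I²R = (8.84)² × 419.8 = 32800 W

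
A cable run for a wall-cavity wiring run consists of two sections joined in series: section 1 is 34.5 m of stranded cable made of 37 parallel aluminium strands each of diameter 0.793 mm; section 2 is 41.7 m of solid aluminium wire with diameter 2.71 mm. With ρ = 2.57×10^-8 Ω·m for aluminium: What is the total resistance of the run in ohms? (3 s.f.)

Section 1: A_strand = π(3.9650e-04)² = 4.939e-07 m²; R₁ = ρL/(N·A_s) = (2.57×10^-8)(34.5)/(37×4.939e-07) = 0.04852 Ω
Section 2: A = π(d/2)² = π(1.3550e-03 m)² = 5.768e-06 m²
R₂ = (2.57×10^-8)(41.7)/(5.768e-06) = 0.1858 Ω
R = R₁ + R₂ = 0.234 Ω

0.234 Ω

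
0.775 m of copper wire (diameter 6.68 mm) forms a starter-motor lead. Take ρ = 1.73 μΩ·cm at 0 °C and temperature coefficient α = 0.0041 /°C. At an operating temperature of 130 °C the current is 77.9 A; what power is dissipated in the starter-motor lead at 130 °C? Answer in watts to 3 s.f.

3.56 W

ρ = 1.73 μΩ·cm = 1.73×10^-8 Ω·m
A = π(d/2)² = π(3.3400e-03 m)² = 3.505e-05 m²
R₍0₎ = ρL/A = (1.73×10^-8)(0.775)/(3.505e-05) = 3.826×10^-4 Ω
R₍130₎ = R₍0₎(1 + αΔT) = 3.826×10^-4 × (1 + 0.0041×130) = 5.865×10^-4 Ω
P = I²R = (77.9)² × 5.865×10^-4 = 3.56 W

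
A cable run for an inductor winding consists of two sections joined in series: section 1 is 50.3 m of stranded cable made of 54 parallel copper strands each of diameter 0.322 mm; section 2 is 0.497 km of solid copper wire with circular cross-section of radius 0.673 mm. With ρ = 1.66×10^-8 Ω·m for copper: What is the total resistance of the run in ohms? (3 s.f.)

5.99 Ω

Section 1: A_strand = π(1.6100e-04)² = 8.143e-08 m²; R₁ = ρL/(N·A_s) = (1.66×10^-8)(50.3)/(54×8.143e-08) = 0.1899 Ω
Section 2: A = πr² = π(6.7300e-04 m)² = 1.423e-06 m²
R₂ = (1.66×10^-8)(497)/(1.423e-06) = 5.798 Ω
R = R₁ + R₂ = 5.99 Ω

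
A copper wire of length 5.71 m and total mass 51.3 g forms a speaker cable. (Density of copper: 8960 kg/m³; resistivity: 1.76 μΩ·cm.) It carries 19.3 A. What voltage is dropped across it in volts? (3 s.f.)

ρ = 1.76 μΩ·cm = 1.76×10^-8 Ω·m
A = m/(density·L) = 0.0513/(8960×5.71) = 1.0027e-06 m²
R = ρL/A = (1.76×10^-8)(5.71)/(1.0027e-06) = 0.1002 Ω
V = IR = 19.3 × 0.1002 = 1.93 V

1.93 V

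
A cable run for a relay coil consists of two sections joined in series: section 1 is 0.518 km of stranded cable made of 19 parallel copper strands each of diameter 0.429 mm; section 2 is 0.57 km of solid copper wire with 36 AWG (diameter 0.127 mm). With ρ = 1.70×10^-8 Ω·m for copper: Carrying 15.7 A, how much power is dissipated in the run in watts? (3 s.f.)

1.89×10^5 W

Section 1: A_strand = π(2.1450e-04)² = 1.445e-07 m²; R₁ = ρL/(N·A_s) = (1.70×10^-8)(518)/(19×1.445e-07) = 3.206 Ω
Section 2: A = π(0.127/2 mm)² = π(6.3500e-05 m)² = 1.267e-08 m²
R₂ = (1.70×10^-8)(570)/(1.267e-08) = 764.9 Ω
R = R₁ + R₂ = 768.1 Ω
P = I²R = (15.7)² × 768.1 = 1.89×10^5 W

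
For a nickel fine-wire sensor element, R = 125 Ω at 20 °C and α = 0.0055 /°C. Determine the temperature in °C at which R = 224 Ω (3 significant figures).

164 °C

R = R₀(1 + α(T − T₀)) ⇒ T = T₀ + (R/R₀ − 1)/α
T = 20 + (224/125 − 1)/0.0055 = 20 + (0.792)/0.0055 = 164 °C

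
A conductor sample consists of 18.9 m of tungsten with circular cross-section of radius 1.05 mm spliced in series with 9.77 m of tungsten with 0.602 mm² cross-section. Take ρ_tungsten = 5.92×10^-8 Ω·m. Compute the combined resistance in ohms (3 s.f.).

Segment 1: A = πr² = π(1.0500e-03 m)² = 3.464e-06 m²
R₁ = ρL/A = (5.92×10^-8)(18.9)/(3.464e-06) = 0.323 Ω
Segment 2: A = 0.602 mm² = 6.020e-07 m²
R₂ = (5.92×10^-8)(9.77)/(6.020e-07) = 0.9608 Ω
R = R₁ + R₂ = 1.28 Ω

1.28 Ω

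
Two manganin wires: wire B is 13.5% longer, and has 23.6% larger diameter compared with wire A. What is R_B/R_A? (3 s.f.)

0.743

R ∝ L/d², so R_B/R_A = (1 + 13.5/100) × (1 + 23.6/100)⁻²
= 1.135 × 0.6546 = 0.743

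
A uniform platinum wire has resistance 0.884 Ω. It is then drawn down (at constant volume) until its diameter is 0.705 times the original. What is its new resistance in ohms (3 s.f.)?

3.58 Ω

Volume constant ⇒ L' = L/r² with r = 0.705. R' = ρL'/A' = ρ(L/r²)/(πr²d₀²/4) = R/r⁴.
R' = 4.048 × 0.884 = 3.58 Ω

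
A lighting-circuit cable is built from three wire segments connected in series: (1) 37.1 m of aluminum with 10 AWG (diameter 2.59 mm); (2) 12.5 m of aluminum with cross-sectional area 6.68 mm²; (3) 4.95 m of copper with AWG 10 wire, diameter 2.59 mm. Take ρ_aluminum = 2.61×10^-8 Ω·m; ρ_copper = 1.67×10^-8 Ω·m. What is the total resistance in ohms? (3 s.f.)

Seg 1: A = π(2.59/2 mm)² = π(1.2950e-03 m)² = 5.269e-06 m²
R_1 = (2.61×10^-8)(37.1)/(5.269e-06) = 0.1838 Ω
Seg 2: A = 6.68 mm² = 6.680e-06 m²
R_2 = (2.61×10^-8)(12.5)/(6.680e-06) = 0.04884 Ω
Seg 3: A = π(2.59/2 mm)² = π(1.2950e-03 m)² = 5.269e-06 m²
R_3 = (1.67×10^-8)(4.95)/(5.269e-06) = 0.01569 Ω
R_total = R_1 + R_2 + R_3 = 0.248 Ω

0.248 Ω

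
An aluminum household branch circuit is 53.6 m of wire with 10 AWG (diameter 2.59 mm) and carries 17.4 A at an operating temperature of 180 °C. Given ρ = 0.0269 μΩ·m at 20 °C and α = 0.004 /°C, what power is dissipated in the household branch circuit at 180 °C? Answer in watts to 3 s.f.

ρ = 0.0269 μΩ·m = 2.69×10^-8 Ω·m
A = π(2.59/2 mm)² = π(1.2950e-03 m)² = 5.269e-06 m²
R₍20₎ = ρL/A = (2.69×10^-8)(53.6)/(5.269e-06) = 0.2737 Ω
R₍180₎ = R₍20₎(1 + αΔT) = 0.2737 × (1 + 0.004×160) = 0.4488 Ω
P = I²R = (17.4)² × 0.4488 = 136 W

136 W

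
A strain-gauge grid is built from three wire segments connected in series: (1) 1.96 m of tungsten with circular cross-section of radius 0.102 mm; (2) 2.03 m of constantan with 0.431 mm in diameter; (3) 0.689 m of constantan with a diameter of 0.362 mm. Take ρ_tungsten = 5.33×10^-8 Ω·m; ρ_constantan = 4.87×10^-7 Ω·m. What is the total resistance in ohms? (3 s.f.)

13.2 Ω

Seg 1: A = πr² = π(1.0200e-04 m)² = 3.269e-08 m²
R_1 = (5.33×10^-8)(1.96)/(3.269e-08) = 3.196 Ω
Seg 2: A = π(d/2)² = π(2.1550e-04 m)² = 1.459e-07 m²
R_2 = (4.87×10^-7)(2.03)/(1.459e-07) = 6.776 Ω
Seg 3: A = π(d/2)² = π(1.8100e-04 m)² = 1.029e-07 m²
R_3 = (4.87×10^-7)(0.689)/(1.029e-07) = 3.26 Ω
R_total = R_1 + R_2 + R_3 = 13.2 Ω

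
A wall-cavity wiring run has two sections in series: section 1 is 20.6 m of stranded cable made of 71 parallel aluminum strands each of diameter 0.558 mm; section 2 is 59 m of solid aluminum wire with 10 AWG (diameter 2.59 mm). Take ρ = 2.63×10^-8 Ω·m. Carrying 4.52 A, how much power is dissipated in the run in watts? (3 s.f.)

Section 1: A_strand = π(2.7900e-04)² = 2.445e-07 m²; R₁ = ρL/(N·A_s) = (2.63×10^-8)(20.6)/(71×2.445e-07) = 0.0312 Ω
Section 2: A = π(2.59/2 mm)² = π(1.2950e-03 m)² = 5.269e-06 m²
R₂ = (2.63×10^-8)(59)/(5.269e-06) = 0.2945 Ω
R = R₁ + R₂ = 0.3257 Ω
P = I²R = (4.52)² × 0.3257 = 6.65 W

6.65 W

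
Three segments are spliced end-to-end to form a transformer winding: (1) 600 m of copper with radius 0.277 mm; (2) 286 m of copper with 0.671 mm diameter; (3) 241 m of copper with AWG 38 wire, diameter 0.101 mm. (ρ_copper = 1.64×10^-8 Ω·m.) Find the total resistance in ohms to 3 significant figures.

547 Ω

Seg 1: A = πr² = π(2.7700e-04 m)² = 2.411e-07 m²
R_1 = (1.64×10^-8)(600)/(2.411e-07) = 40.82 Ω
Seg 2: A = π(d/2)² = π(3.3550e-04 m)² = 3.536e-07 m²
R_2 = (1.64×10^-8)(286)/(3.536e-07) = 13.26 Ω
Seg 3: A = π(0.101/2 mm)² = π(5.0500e-05 m)² = 8.012e-09 m²
R_3 = (1.64×10^-8)(241)/(8.012e-09) = 493.3 Ω
R_total = R_1 + R_2 + R_3 = 547 Ω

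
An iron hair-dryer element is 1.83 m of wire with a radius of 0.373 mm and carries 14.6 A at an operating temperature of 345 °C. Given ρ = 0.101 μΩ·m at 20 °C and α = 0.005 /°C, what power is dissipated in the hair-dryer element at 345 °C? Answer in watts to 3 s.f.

ρ = 0.101 μΩ·m = 1.01×10^-7 Ω·m
A = πr² = π(3.7300e-04 m)² = 4.371e-07 m²
R₍20₎ = ρL/A = (1.01×10^-7)(1.83)/(4.371e-07) = 0.4229 Ω
R₍345₎ = R₍20₎(1 + αΔT) = 0.4229 × (1 + 0.005×325) = 1.11 Ω
P = I²R = (14.6)² × 1.11 = 237 W

237 W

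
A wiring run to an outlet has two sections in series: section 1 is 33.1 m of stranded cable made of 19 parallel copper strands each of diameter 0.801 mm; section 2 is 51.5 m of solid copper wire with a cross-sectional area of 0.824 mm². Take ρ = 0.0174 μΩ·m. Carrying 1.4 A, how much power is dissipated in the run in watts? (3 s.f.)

ρ = 0.0174 μΩ·m = 1.74×10^-8 Ω·m
Section 1: A_strand = π(4.0050e-04)² = 5.039e-07 m²; R₁ = ρL/(N·A_s) = (1.74×10^-8)(33.1)/(19×5.039e-07) = 0.06015 Ω
Section 2: A = 0.824 mm² = 8.240e-07 m²
R₂ = (1.74×10^-8)(51.5)/(8.240e-07) = 1.087 Ω
R = R₁ + R₂ = 1.148 Ω
P = I²R = (1.4)² × 1.148 = 2.25 W

2.25 W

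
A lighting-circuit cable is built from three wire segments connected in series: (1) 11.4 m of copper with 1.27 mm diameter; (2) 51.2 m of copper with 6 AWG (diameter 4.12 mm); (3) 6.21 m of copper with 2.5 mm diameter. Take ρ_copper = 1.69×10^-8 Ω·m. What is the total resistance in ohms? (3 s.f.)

Seg 1: A = π(d/2)² = π(6.3500e-04 m)² = 1.267e-06 m²
R_1 = (1.69×10^-8)(11.4)/(1.267e-06) = 0.1521 Ω
Seg 2: A = π(4.12/2 mm)² = π(2.0600e-03 m)² = 1.333e-05 m²
R_2 = (1.69×10^-8)(51.2)/(1.333e-05) = 0.0649 Ω
Seg 3: A = π(d/2)² = π(1.2500e-03 m)² = 4.909e-06 m²
R_3 = (1.69×10^-8)(6.21)/(4.909e-06) = 0.02138 Ω
R_total = R_1 + R_2 + R_3 = 0.238 Ω

0.238 Ω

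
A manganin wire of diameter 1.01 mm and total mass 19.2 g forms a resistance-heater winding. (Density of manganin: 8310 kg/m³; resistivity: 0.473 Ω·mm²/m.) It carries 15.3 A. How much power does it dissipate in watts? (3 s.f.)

399 W

ρ = 0.473 Ω·mm²/m = 4.73×10^-7 Ω·m
A = π(d/2)² = π(5.0500e-04 m)² = 8.0118e-07 m²
L = m/(density·A) = 0.0192/(8310×8.0118e-07) = 2.884 m
R = ρL/A = (4.73×10^-7)(2.884)/(8.0118e-07) = 1.703 Ω
P = I²R = (15.3)² × 1.703 = 399 W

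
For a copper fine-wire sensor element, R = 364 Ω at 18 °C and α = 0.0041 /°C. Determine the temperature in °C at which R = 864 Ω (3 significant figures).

353 °C

R = R₀(1 + α(T − T₀)) ⇒ T = T₀ + (R/R₀ − 1)/α
T = 18 + (864/364 − 1)/0.0041 = 18 + (1.374)/0.0041 = 353 °C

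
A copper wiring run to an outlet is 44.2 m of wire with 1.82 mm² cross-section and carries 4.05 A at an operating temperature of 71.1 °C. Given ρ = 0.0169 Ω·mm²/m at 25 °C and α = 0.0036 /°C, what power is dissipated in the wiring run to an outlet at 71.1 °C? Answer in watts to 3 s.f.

ρ = 0.0169 Ω·mm²/m = 1.69×10^-8 Ω·m
A = 1.82 mm² = 1.820e-06 m²
R₍25₎ = ρL/A = (1.69×10^-8)(44.2)/(1.820e-06) = 0.4104 Ω
R₍71.1₎ = R₍25₎(1 + αΔT) = 0.4104 × (1 + 0.0036×46.1) = 0.4785 Ω
P = I²R = (4.05)² × 0.4785 = 7.85 W

7.85 W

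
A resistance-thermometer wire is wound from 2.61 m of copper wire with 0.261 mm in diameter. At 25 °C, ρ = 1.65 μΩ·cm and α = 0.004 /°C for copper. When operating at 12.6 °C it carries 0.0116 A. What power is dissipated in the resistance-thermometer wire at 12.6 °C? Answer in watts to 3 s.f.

1.03×10^-4 W

ρ = 1.65 μΩ·cm = 1.65×10^-8 Ω·m
A = π(d/2)² = π(1.3050e-04 m)² = 5.350e-08 m²
R₍25₎ = ρL/A = (1.65×10^-8)(2.61)/(5.350e-08) = 0.8049 Ω
R₍12.6₎ = R₍25₎(1 + αΔT) = 0.8049 × (1 + 0.004×-12.4) = 0.765 Ω
P = I²R = (0.0116)² × 0.765 = 1.03×10^-4 W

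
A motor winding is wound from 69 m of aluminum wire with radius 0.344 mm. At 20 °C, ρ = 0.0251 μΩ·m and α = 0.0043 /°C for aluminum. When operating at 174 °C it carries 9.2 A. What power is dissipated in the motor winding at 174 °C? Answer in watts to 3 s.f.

ρ = 0.0251 μΩ·m = 2.51×10^-8 Ω·m
A = πr² = π(3.4400e-04 m)² = 3.718e-07 m²
R₍20₎ = ρL/A = (2.51×10^-8)(69)/(3.718e-07) = 4.659 Ω
R₍174₎ = R₍20₎(1 + αΔT) = 4.659 × (1 + 0.0043×154) = 7.744 Ω
P = I²R = (9.2)² × 7.744 = 655 W

655 W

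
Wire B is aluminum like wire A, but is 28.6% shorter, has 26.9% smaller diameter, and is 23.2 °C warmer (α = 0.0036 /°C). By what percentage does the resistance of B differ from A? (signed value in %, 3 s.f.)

44.8%

R ∝ ρL/d² with ρ ∝ (1+αΔT), so R_B/R_A = (1 − 28.6/100) × (1 − 26.9/100)⁻² × (1 + 0.0036×23.2)
= 0.714 × 1.871 × 1.083 = 1.448
(R_B − R_A)/R_A = 1.448 − 1 = 44.8%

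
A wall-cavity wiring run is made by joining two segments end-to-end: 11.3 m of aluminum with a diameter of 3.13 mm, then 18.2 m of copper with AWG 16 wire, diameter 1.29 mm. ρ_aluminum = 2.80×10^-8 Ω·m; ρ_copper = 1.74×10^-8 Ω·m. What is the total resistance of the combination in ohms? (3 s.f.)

Segment 1: A = π(d/2)² = π(1.5650e-03 m)² = 7.694e-06 m²
R₁ = ρL/A = (2.80×10^-8)(11.3)/(7.694e-06) = 0.04112 Ω
Segment 2: A = π(1.29/2 mm)² = π(6.4500e-04 m)² = 1.307e-06 m²
R₂ = (1.74×10^-8)(18.2)/(1.307e-06) = 0.2423 Ω
R = R₁ + R₂ = 0.283 Ω

0.283 Ω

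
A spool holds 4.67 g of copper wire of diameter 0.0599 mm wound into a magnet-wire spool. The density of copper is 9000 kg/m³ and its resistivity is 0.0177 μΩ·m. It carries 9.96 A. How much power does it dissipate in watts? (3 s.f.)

ρ = 0.0177 μΩ·m = 1.77×10^-8 Ω·m
A = π(d/2)² = π(2.9950e-05 m)² = 2.8180e-09 m²
L = m/(density·A) = 0.00467/(9000×2.8180e-09) = 184.1 m
R = ρL/A = (1.77×10^-8)(184.1)/(2.8180e-09) = 1157 Ω
P = I²R = (9.96)² × 1157 = 1.15×10^5 W

1.15×10^5 W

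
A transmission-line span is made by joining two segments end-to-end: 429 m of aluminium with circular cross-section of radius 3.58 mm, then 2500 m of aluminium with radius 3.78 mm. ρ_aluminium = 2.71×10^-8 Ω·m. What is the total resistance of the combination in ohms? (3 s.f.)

1.80 Ω

Segment 1: A = πr² = π(3.5800e-03 m)² = 4.026e-05 m²
R₁ = ρL/A = (2.71×10^-8)(429)/(4.026e-05) = 0.2887 Ω
Segment 2: A = πr² = π(3.7800e-03 m)² = 4.489e-05 m²
R₂ = (2.71×10^-8)(2500)/(4.489e-05) = 1.509 Ω
R = R₁ + R₂ = 1.80 Ω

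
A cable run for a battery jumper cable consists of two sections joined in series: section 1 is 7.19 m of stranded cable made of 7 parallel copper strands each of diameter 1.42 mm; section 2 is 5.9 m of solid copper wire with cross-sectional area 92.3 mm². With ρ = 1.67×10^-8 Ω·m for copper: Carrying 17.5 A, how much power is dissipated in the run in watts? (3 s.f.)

Section 1: A_strand = π(7.1000e-04)² = 1.584e-06 m²; R₁ = ρL/(N·A_s) = (1.67×10^-8)(7.19)/(7×1.584e-06) = 0.01083 Ω
Section 2: A = 92.3 mm² = 9.230e-05 m²
R₂ = (1.67×10^-8)(5.9)/(9.230e-05) = 0.001067 Ω
R = R₁ + R₂ = 0.0119 Ω
P = I²R = (17.5)² × 0.0119 = 3.64 W

3.64 W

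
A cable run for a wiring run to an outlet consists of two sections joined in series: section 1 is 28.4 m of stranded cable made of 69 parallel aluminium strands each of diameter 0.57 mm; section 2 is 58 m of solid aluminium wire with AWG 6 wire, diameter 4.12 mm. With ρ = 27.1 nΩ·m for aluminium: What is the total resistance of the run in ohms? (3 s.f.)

0.162 Ω

ρ = 27.1 nΩ·m = 2.71×10^-8 Ω·m
Section 1: A_strand = π(2.8500e-04)² = 2.552e-07 m²; R₁ = ρL/(N·A_s) = (2.71×10^-8)(28.4)/(69×2.552e-07) = 0.04371 Ω
Section 2: A = π(4.12/2 mm)² = π(2.0600e-03 m)² = 1.333e-05 m²
R₂ = (2.71×10^-8)(58)/(1.333e-05) = 0.1179 Ω
R = R₁ + R₂ = 0.162 Ω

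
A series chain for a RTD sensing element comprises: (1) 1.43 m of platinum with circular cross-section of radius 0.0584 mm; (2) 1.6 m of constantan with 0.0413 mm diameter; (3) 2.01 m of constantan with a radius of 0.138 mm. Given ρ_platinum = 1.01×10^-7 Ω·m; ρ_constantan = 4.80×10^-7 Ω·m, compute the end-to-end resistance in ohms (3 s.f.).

Seg 1: A = πr² = π(5.8400e-05 m)² = 1.071e-08 m²
R_1 = (1.01×10^-7)(1.43)/(1.071e-08) = 13.48 Ω
Seg 2: A = π(d/2)² = π(2.0650e-05 m)² = 1.340e-09 m²
R_2 = (4.80×10^-7)(1.6)/(1.340e-09) = 573.3 Ω
Seg 3: A = πr² = π(1.3800e-04 m)² = 5.983e-08 m²
R_3 = (4.80×10^-7)(2.01)/(5.983e-08) = 16.13 Ω
R_total = R_1 + R_2 + R_3 = 603 Ω

603 Ω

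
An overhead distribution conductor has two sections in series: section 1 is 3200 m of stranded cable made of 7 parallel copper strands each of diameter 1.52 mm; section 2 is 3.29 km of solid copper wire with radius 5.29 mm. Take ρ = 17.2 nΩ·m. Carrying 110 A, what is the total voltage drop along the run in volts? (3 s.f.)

547 V

ρ = 17.2 nΩ·m = 1.72×10^-8 Ω·m
Section 1: A_strand = π(7.6000e-04)² = 1.815e-06 m²; R₁ = ρL/(N·A_s) = (1.72×10^-8)(3200)/(7×1.815e-06) = 4.333 Ω
Section 2: A = πr² = π(5.2900e-03 m)² = 8.791e-05 m²
R₂ = (1.72×10^-8)(3290)/(8.791e-05) = 0.6437 Ω
R = R₁ + R₂ = 4.977 Ω
V = IR = 110 × 4.977 = 547 V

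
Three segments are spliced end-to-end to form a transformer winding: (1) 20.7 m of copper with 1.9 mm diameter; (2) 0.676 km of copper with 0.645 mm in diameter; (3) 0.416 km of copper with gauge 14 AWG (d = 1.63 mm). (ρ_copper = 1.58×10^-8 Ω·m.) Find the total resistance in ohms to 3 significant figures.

36.0 Ω

Seg 1: A = π(d/2)² = π(9.5000e-04 m)² = 2.835e-06 m²
R_1 = (1.58×10^-8)(20.7)/(2.835e-06) = 0.1154 Ω
Seg 2: A = π(d/2)² = π(3.2250e-04 m)² = 3.267e-07 m²
R_2 = (1.58×10^-8)(676)/(3.267e-07) = 32.69 Ω
Seg 3: A = π(1.63/2 mm)² = π(8.1500e-04 m)² = 2.087e-06 m²
R_3 = (1.58×10^-8)(416)/(2.087e-06) = 3.15 Ω
R_total = R_1 + R_2 + R_3 = 36.0 Ω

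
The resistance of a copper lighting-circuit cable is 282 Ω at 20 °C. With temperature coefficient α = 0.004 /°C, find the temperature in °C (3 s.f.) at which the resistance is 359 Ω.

R = R₀(1 + α(T − T₀)) ⇒ T = T₀ + (R/R₀ − 1)/α
T = 20 + (359/282 − 1)/0.004 = 20 + (0.273)/0.004 = 88.3 °C

88.3 °C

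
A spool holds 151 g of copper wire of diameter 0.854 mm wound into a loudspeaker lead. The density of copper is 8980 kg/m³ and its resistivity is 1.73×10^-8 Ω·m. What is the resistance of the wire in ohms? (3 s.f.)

A = π(d/2)² = π(4.2700e-04 m)² = 5.7280e-07 m²
L = m/(density·A) = 0.151/(8980×5.7280e-07) = 29.36 m
R = ρL/A = (1.73×10^-8)(29.36)/(5.7280e-07) = 0.887 Ω

0.887 Ω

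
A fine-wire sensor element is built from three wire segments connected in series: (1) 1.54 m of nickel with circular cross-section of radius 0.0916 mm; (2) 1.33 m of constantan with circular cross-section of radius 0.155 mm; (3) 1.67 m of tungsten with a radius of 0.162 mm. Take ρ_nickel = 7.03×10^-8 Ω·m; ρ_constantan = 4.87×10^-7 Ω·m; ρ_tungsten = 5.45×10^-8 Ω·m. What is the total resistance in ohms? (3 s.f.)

Seg 1: A = πr² = π(9.1600e-05 m)² = 2.636e-08 m²
R_1 = (7.03×10^-8)(1.54)/(2.636e-08) = 4.107 Ω
Seg 2: A = πr² = π(1.5500e-04 m)² = 7.548e-08 m²
R_2 = (4.87×10^-7)(1.33)/(7.548e-08) = 8.582 Ω
Seg 3: A = πr² = π(1.6200e-04 m)² = 8.245e-08 m²
R_3 = (5.45×10^-8)(1.67)/(8.245e-08) = 1.104 Ω
R_total = R_1 + R_2 + R_3 = 13.8 Ω

13.8 Ω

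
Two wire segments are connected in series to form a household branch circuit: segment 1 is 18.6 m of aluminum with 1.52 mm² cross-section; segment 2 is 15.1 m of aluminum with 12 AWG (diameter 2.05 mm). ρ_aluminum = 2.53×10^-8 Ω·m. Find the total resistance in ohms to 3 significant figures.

0.425 Ω

Segment 1: A = 1.52 mm² = 1.520e-06 m²
R₁ = ρL/A = (2.53×10^-8)(18.6)/(1.520e-06) = 0.3096 Ω
Segment 2: A = π(2.05/2 mm)² = π(1.0250e-03 m)² = 3.301e-06 m²
R₂ = (2.53×10^-8)(15.1)/(3.301e-06) = 0.1157 Ω
R = R₁ + R₂ = 0.425 Ω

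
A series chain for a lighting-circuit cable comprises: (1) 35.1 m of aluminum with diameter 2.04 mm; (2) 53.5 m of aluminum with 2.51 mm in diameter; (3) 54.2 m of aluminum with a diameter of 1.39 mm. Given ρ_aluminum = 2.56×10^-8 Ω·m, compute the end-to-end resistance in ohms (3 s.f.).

Seg 1: A = π(d/2)² = π(1.0200e-03 m)² = 3.269e-06 m²
R_1 = (2.56×10^-8)(35.1)/(3.269e-06) = 0.2749 Ω
Seg 2: A = π(d/2)² = π(1.2550e-03 m)² = 4.948e-06 m²
R_2 = (2.56×10^-8)(53.5)/(4.948e-06) = 0.2768 Ω
Seg 3: A = π(d/2)² = π(6.9500e-04 m)² = 1.517e-06 m²
R_3 = (2.56×10^-8)(54.2)/(1.517e-06) = 0.9144 Ω
R_total = R_1 + R_2 + R_3 = 1.47 Ω

1.47 Ω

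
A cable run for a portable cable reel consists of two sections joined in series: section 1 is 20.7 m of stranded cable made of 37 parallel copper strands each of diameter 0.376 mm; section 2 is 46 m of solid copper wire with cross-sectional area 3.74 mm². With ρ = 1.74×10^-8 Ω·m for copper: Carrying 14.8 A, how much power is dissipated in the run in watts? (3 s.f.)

Section 1: A_strand = π(1.8800e-04)² = 1.110e-07 m²; R₁ = ρL/(N·A_s) = (1.74×10^-8)(20.7)/(37×1.110e-07) = 0.08767 Ω
Section 2: A = 3.74 mm² = 3.740e-06 m²
R₂ = (1.74×10^-8)(46)/(3.740e-06) = 0.214 Ω
R = R₁ + R₂ = 0.3017 Ω
P = I²R = (14.8)² × 0.3017 = 66.1 W

66.1 W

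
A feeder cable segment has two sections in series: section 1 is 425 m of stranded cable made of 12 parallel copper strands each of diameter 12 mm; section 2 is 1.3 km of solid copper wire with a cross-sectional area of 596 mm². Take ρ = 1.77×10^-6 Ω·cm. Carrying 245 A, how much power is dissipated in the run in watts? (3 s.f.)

2650 W

ρ = 1.77×10^-6 Ω·cm = 1.77×10^-8 Ω·m
Section 1: A_strand = π(6.0000e-03)² = 1.131e-04 m²; R₁ = ρL/(N·A_s) = (1.77×10^-8)(425)/(12×1.131e-04) = 0.005543 Ω
Section 2: A = 596 mm² = 5.960e-04 m²
R₂ = (1.77×10^-8)(1300)/(5.960e-04) = 0.03861 Ω
R = R₁ + R₂ = 0.04415 Ω
P = I²R = (245)² × 0.04415 = 2650 W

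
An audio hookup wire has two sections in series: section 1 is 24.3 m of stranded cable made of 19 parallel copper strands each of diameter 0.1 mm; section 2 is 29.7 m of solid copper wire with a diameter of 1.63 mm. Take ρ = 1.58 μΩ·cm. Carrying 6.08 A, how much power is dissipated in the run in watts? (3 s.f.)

103 W

ρ = 1.58 μΩ·cm = 1.58×10^-8 Ω·m
Section 1: A_strand = π(5.0000e-05)² = 7.854e-09 m²; R₁ = ρL/(N·A_s) = (1.58×10^-8)(24.3)/(19×7.854e-09) = 2.573 Ω
Section 2: A = π(d/2)² = π(8.1500e-04 m)² = 2.087e-06 m²
R₂ = (1.58×10^-8)(29.7)/(2.087e-06) = 0.2249 Ω
R = R₁ + R₂ = 2.798 Ω
P = I²R = (6.08)² × 2.798 = 103 W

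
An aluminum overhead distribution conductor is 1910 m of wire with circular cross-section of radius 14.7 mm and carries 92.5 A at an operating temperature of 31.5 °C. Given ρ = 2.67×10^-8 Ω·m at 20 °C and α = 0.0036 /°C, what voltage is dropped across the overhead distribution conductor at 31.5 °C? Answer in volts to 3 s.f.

7.24 V

A = πr² = π(1.4700e-02 m)² = 6.789e-04 m²
R₍20₎ = ρL/A = (2.67×10^-8)(1910)/(6.789e-04) = 0.07512 Ω
R₍31.5₎ = R₍20₎(1 + αΔT) = 0.07512 × (1 + 0.0036×11.5) = 0.07823 Ω
V = IR = 92.5 × 0.07823 = 7.24 V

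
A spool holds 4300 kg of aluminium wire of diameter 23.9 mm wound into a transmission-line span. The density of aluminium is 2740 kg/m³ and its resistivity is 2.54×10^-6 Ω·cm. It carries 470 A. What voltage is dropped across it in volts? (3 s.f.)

ρ = 2.54×10^-6 Ω·cm = 2.54×10^-8 Ω·m
A = π(d/2)² = π(1.1950e-02 m)² = 4.4863e-04 m²
L = m/(density·A) = 4300/(2740×4.4863e-04) = 3498 m
R = ρL/A = (2.54×10^-8)(3498)/(4.4863e-04) = 0.1981 Ω
V = IR = 470 × 0.1981 = 93.1 V

93.1 V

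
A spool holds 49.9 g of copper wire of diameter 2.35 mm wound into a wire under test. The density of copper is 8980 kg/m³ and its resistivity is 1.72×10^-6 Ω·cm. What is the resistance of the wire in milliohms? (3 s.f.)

ρ = 1.72×10^-6 Ω·cm = 1.72×10^-8 Ω·m
A = π(d/2)² = π(1.1750e-03 m)² = 4.3374e-06 m²
L = m/(density·A) = 0.0499/(8980×4.3374e-06) = 1.281 m
R = ρL/A = (1.72×10^-8)(1.281)/(4.3374e-06) = 5.08 mΩ

5.08 mΩ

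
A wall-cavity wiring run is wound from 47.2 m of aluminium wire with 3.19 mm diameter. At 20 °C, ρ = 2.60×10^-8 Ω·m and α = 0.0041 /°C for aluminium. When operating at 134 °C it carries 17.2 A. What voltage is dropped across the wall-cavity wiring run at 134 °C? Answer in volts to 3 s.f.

A = π(d/2)² = π(1.5950e-03 m)² = 7.992e-06 m²
R₍20₎ = ρL/A = (2.60×10^-8)(47.2)/(7.992e-06) = 0.1535 Ω
R₍134₎ = R₍20₎(1 + αΔT) = 0.1535 × (1 + 0.0041×114) = 0.2253 Ω
V = IR = 17.2 × 0.2253 = 3.88 V

3.88 V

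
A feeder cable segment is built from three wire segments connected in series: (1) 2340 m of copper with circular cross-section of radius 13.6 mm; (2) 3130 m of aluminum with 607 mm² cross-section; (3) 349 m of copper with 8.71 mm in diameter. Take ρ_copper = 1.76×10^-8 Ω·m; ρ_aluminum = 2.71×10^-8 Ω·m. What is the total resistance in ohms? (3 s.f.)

0.314 Ω

Seg 1: A = πr² = π(1.3600e-02 m)² = 5.811e-04 m²
R_1 = (1.76×10^-8)(2340)/(5.811e-04) = 0.07088 Ω
Seg 2: A = 607 mm² = 6.070e-04 m²
R_2 = (2.71×10^-8)(3130)/(6.070e-04) = 0.1397 Ω
Seg 3: A = π(d/2)² = π(4.3550e-03 m)² = 5.958e-05 m²
R_3 = (1.76×10^-8)(349)/(5.958e-05) = 0.1031 Ω
R_total = R_1 + R_2 + R_3 = 0.314 Ω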